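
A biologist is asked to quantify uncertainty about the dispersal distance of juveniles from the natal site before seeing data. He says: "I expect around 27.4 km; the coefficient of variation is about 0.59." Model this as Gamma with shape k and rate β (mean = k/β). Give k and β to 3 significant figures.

k ≈ 2.87, β ≈ 0.105

For Gamma(k, rate β): mean = k/β, variance = k/β², so CV = 1/√k.
CV = 0.59, hence k = 1/CV² = 2.87.
Then β = k/mean = 2.87/27.4 = 0.105.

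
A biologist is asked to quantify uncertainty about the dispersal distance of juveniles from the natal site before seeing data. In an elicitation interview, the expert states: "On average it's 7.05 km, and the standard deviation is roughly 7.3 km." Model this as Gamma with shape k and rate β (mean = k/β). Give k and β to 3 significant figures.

k ≈ 0.933, β ≈ 0.132

For Gamma(k, rate β): mean = k/β, variance = k/β², so CV = 1/√k.
CV = SD/mean = 7.3/7.05 = 1.035, hence k = 1/CV² = 0.933.
Then β = k/mean = 0.933/7.05 = 0.132.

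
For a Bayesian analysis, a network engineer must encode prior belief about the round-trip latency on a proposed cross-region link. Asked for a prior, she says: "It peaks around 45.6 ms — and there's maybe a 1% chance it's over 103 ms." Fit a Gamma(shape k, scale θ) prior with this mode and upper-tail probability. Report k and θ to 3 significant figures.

k ≈ 8.22, θ ≈ 6.31

Gamma(k,θ) with k>1 has mode (k−1)θ, so θ = 45.6/(k−1).
Need P(X < 103) = 0.99 with θ tied to k this way. Start at k = 2, θ = 45.6: P(X<103) ≈ 0.660.
Too low — raise k to concentrate. Iterating converges to k ≈ 8.22.
Then θ = 45.6/(8.22−1) ≈ 6.31.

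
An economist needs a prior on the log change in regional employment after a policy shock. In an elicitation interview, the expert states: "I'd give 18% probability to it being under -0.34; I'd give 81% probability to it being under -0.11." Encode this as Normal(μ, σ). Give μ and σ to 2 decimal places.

μ = -0.22, σ = 0.13

The p-quantile of Normal(μ,σ) is μ + z_p·σ, with z_{0.18} = -0.9154 and z_{0.81} = 0.8779.
Eliminate σ: μ = (z₂·x₁ − z₁·x₂)/(z₂ − z₁) = (0.8779·-0.34 − (-0.9154)·-0.11)/1.793 = -0.22.
Then σ = (x₂ − x₁)/(z₂ − z₁) = (-0.11 − -0.34)/1.793 = 0.13.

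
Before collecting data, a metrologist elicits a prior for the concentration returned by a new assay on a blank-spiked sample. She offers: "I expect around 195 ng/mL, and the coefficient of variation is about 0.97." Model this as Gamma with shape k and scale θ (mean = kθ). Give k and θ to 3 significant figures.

k ≈ 1.06, θ ≈ 183

For Gamma(k, scale θ): mean = kθ, variance = kθ², so CV = 1/√k.
CV = 0.97, hence k = 1/CV² = 1.06.
Then θ = mean/k = 195/1.06 = 183.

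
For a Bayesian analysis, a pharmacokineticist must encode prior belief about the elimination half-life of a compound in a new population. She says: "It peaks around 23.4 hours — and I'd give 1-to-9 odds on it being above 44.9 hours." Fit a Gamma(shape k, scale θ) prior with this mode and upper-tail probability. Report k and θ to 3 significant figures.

k ≈ 5.5, θ ≈ 5.19

Gamma(k,θ) with k>1 has mode (k−1)θ, so θ = 23.4/(k−1).
Need P(X < 44.9) = 0.9 with θ tied to k this way. Start at k = 2, θ = 23.4: P(X<44.9) ≈ 0.572.
Too low — raise k to concentrate. Iterating converges to k ≈ 5.5.
Then θ = 23.4/(5.5−1) ≈ 5.19.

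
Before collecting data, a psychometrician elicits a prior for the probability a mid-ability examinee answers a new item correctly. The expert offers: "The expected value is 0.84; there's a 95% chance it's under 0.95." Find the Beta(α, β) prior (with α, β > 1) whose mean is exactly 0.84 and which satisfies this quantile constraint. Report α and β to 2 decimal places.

With mean 0.84 fixed, write α = 0.84s, β = 0.16s where s = α+β.
Need P(θ < 0.95) = 0.95 under Beta(0.84s, 0.16s). Normal approximation: (q−m)/√(m(1−m)/s) ≈ z_{0.95} = 1.64, so s ≈ 0.84·0.16·(1.64)²/(0.95−0.84)² = 30.1.
At s = 30.1: P(θ<0.95) ≈ 0.982. Adjusting to match 0.95 gives s ≈ 19.87.
So α = 0.84·19.87 ≈ 16.69, β = 0.16·19.87 ≈ 3.18.

α ≈ 16.69, β ≈ 3.18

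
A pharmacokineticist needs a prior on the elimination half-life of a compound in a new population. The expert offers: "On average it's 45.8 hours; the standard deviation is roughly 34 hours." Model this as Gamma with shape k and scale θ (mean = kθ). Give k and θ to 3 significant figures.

For Gamma(k, scale θ): mean = kθ, variance = kθ², so CV = 1/√k.
CV = SD/mean = 34/45.8 = 0.7424, hence k = 1/CV² = 1.81.
Then θ = mean/k = 45.8/1.81 = 25.2.

k ≈ 1.81, θ ≈ 25.2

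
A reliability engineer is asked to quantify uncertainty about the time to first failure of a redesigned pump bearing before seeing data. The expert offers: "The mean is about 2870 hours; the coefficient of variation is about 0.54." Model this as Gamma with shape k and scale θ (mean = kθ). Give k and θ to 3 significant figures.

k ≈ 3.43, θ ≈ 837

For Gamma(k, scale θ): mean = kθ, variance = kθ², so CV = 1/√k.
CV = 0.54, hence k = 1/CV² = 3.43.
Then θ = mean/k = 2870/3.43 = 837.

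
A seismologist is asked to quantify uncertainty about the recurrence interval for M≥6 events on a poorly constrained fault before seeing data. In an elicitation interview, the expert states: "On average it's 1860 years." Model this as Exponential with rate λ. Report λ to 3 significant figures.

Exponential mean = 1/λ, so λ = 1/1860.0 = 0.000538.

λ ≈ 0.000538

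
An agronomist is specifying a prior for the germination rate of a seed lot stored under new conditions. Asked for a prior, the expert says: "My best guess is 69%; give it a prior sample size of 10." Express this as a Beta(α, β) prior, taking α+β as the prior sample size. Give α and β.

Under the effective-sample-size interpretation, Beta(α, β) has prior mean α/(α+β) and prior sample size α+β.
So α+β = 10 and α/(α+β) = 0.69, giving α = 0.69·10 = 6.9 and β = 10 − 6.9 = 3.1.

α = 6.9, β = 3.1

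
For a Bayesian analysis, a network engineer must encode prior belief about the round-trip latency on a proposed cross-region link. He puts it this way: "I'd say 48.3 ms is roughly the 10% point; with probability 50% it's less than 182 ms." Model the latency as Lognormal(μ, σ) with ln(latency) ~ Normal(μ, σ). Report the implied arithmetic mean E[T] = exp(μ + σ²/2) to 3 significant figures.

E[T] ≈ 311 ms

If T ~ Lognormal(μ,σ) then ln T ~ Normal(μ,σ), so the p-quantile of ln T is μ + z_p·σ.
ln(48.3) = 3.877 and ln(182) = 5.204; z_{0.1} = -1.282, z_{0.5} = 0.
σ = (5.204 − 3.877)/(0 − (-1.282)) = 1.035.
μ = 3.877 − (-1.282)·1.035 = 5.204.
E[T] = exp(μ + σ²/2) = exp(5.204 + 0.5357) = 311 ms.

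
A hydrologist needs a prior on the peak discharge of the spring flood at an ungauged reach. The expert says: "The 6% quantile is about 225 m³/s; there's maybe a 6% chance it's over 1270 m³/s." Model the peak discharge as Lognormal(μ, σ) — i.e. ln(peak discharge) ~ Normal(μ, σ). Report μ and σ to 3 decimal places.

μ ≈ 6.281, σ ≈ 0.557

If T ~ Lognormal(μ,σ) then ln T ~ Normal(μ,σ), so the p-quantile of ln T is μ + z_p·σ.
ln(225) = 5.416 and ln(1270) = 7.147; z_{0.06} = -1.555, z_{0.94} = 1.555.
σ = (7.147 − 5.416)/(1.555 − (-1.555)) = 0.557.
μ = 5.416 − (-1.555)·0.557 = 6.281.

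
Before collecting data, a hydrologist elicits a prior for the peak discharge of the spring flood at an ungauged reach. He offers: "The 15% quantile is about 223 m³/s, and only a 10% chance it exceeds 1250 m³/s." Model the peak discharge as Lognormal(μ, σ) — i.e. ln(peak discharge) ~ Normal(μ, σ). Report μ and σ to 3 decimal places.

If T ~ Lognormal(μ,σ) then ln T ~ Normal(μ,σ), so the p-quantile of ln T is μ + z_p·σ.
ln(223) = 5.407 and ln(1250) = 7.131; z_{0.15} = -1.036, z_{0.9} = 1.282.
σ = (7.131 − 5.407)/(1.282 − (-1.036)) = 0.744.
μ = 5.407 − (-1.036)·0.744 = 6.178.

μ ≈ 6.178, σ ≈ 0.744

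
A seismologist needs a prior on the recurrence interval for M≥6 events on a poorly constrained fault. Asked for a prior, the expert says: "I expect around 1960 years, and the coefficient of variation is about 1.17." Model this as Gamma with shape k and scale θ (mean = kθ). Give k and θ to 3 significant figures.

k ≈ 0.731, θ ≈ 2680

For Gamma(k, scale θ): mean = kθ, variance = kθ², so CV = 1/√k.
CV = 1.17, hence k = 1/CV² = 0.731.
Then θ = mean/k = 1960/0.731 = 2680.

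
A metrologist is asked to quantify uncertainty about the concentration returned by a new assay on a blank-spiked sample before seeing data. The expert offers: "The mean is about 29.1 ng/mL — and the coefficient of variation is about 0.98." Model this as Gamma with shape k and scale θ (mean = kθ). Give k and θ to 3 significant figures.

For Gamma(k, scale θ): mean = kθ, variance = kθ², so CV = 1/√k.
CV = 0.98, hence k = 1/CV² = 1.04.
Then θ = mean/k = 29.1/1.04 = 27.9.

k ≈ 1.04, θ ≈ 27.9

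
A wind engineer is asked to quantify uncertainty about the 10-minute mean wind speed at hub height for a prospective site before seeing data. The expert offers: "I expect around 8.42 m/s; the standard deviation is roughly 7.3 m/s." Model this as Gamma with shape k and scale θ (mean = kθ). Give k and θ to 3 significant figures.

For Gamma(k, scale θ): mean = kθ, variance = kθ², so CV = 1/√k.
CV = SD/mean = 7.3/8.42 = 0.867, hence k = 1/CV² = 1.33.
Then θ = mean/k = 8.42/1.33 = 6.33.

k ≈ 1.33, θ ≈ 6.33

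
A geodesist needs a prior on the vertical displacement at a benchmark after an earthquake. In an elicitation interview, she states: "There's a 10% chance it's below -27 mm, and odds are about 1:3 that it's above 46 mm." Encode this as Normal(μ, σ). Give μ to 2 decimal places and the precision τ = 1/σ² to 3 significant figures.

For Normal(μ,σ), the p-quantile is μ + z_p·σ. Here z_{0.1} = -1.282, z_{0.75} = 0.6745.
So -27 = μ − 1.282σ and 46 = μ + 0.6745σ.
Subtracting: σ = (46 − -27)/(0.6745 − (-1.282)) = 37.32.
Then μ = -27 − (-1.282)·37.32 = 20.83.
Precision τ = 1/σ² = 1/37.32² = 0.000718.

μ = 20.83, τ = 0.000718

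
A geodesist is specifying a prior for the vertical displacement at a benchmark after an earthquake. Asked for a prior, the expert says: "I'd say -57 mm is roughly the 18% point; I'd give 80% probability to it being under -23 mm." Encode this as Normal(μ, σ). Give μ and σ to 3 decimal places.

The p-quantile of Normal(μ,σ) is μ + z_p·σ, with z_{0.18} = -0.9154 and z_{0.8} = 0.8416.
Eliminate σ: μ = (z₂·x₁ − z₁·x₂)/(z₂ − z₁) = (0.8416·-57 − (-0.9154)·-23)/1.757 = -39.286.
Then σ = (x₂ − x₁)/(z₂ − z₁) = (-23 − -57)/1.757 = 19.351.

μ = -39.286, σ = 19.351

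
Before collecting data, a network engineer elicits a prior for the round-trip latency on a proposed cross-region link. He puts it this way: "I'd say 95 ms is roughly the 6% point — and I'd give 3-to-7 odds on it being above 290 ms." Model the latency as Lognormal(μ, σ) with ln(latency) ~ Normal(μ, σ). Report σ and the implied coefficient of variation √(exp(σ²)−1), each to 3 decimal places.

If T ~ Lognormal(μ,σ) then ln T ~ Normal(μ,σ), so the p-quantile of ln T is μ + z_p·σ.
ln(95) = 4.554 and ln(290) = 5.67; z_{0.06} = -1.555, z_{0.7} = 0.5244.
σ = (5.67 − 4.554)/(0.5244 − (-1.555)) = 0.537.
μ = 4.554 − (-1.555)·0.537 = 5.388.
CV = √(exp(σ²)−1) = √(exp(0.2881)−1) = 0.578.

σ ≈ 0.537, CV ≈ 0.578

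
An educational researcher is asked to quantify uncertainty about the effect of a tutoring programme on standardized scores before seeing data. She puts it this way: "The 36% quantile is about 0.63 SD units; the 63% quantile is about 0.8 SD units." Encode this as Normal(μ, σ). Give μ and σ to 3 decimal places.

μ = 0.718, σ = 0.246

The p-quantile of Normal(μ,σ) is μ + z_p·σ, with z_{0.36} = -0.3585 and z_{0.63} = 0.3319.
Eliminate σ: μ = (z₂·x₁ − z₁·x₂)/(z₂ − z₁) = (0.3319·0.63 − (-0.3585)·0.8)/0.6903 = 0.718.
Then σ = (x₂ − x₁)/(z₂ − z₁) = (0.8 − 0.63)/0.6903 = 0.246.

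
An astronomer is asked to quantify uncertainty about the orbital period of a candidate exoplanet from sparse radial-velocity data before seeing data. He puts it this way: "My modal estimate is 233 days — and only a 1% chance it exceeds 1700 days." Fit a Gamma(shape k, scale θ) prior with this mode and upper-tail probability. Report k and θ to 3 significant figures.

k ≈ 1.88, θ ≈ 265

Gamma(k,θ) with k>1 has mode (k−1)θ, so θ = 233/(k−1).
Need P(X < 1700) = 0.99 with θ tied to k this way. Start at k = 2, θ = 233: P(X<1700) ≈ 0.994.
Too high — lower k to spread out. Iterating converges to k ≈ 1.88.
Then θ = 233/(1.88−1) ≈ 265.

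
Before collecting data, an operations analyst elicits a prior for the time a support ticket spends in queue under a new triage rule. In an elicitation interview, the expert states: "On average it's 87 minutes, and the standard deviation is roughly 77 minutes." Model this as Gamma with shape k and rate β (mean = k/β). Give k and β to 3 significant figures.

k ≈ 1.28, β ≈ 0.0147

For Gamma(k, rate β): mean = k/β, variance = k/β², so CV = 1/√k.
CV = SD/mean = 77/87 = 0.8851, hence k = 1/CV² = 1.28.
Then β = k/mean = 1.28/87 = 0.0147.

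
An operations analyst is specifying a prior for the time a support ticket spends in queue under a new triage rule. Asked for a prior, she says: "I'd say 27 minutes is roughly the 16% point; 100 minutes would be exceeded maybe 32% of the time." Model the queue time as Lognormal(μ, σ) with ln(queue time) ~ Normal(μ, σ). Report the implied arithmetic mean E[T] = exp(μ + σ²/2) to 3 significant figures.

E[T] ≈ 98.2 minutes

If T ~ Lognormal(μ,σ) then ln T ~ Normal(μ,σ), so the p-quantile of ln T is μ + z_p·σ.
ln(27) = 3.296 and ln(100) = 4.605; z_{0.16} = -0.9945, z_{0.68} = 0.4677.
σ = (4.605 − 3.296)/(0.4677 − (-0.9945)) = 0.895.
μ = 3.296 − (-0.9945)·0.895 = 4.186.
E[T] = exp(μ + σ²/2) = exp(4.186 + 0.4009) = 98.2 minutes.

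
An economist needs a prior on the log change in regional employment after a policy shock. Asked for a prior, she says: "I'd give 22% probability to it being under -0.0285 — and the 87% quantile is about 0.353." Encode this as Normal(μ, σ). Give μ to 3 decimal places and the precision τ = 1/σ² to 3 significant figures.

The p-quantile of Normal(μ,σ) is μ + z_p·σ, with z_{0.22} = -0.7722 and z_{0.87} = 1.126.
Eliminate σ: μ = (z₂·x₁ − z₁·x₂)/(z₂ − z₁) = (1.126·-0.0285 − (-0.7722)·0.353)/1.899 = 0.127.
Then σ = (x₂ − x₁)/(z₂ − z₁) = (0.353 − -0.0285)/1.899 = 0.201.
Precision τ = 1/σ² = 1/0.2009² = 24.8.

μ = 0.127, τ = 24.8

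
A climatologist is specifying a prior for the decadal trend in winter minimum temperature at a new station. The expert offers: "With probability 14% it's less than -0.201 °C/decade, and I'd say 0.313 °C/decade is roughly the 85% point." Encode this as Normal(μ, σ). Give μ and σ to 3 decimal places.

For Normal(μ,σ), the p-quantile is μ + z_p·σ. Here z_{0.14} = -1.08, z_{0.85} = 1.036.
So -0.201 = μ − 1.08σ and 0.313 = μ + 1.036σ.
Subtracting: σ = (0.313 − -0.201)/(1.036 − (-1.08)) = 0.243.
Then μ = -0.201 − (-1.08)·0.243 = 0.061.

μ = 0.061, σ = 0.243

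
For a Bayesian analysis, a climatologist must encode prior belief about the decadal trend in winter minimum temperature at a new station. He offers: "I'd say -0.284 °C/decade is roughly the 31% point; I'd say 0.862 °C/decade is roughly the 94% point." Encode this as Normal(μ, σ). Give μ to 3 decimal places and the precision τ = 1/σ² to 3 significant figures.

For Normal(μ,σ), the p-quantile is μ + z_p·σ. Here z_{0.31} = -0.4959, z_{0.94} = 1.555.
So -0.284 = μ − 0.4959σ and 0.862 = μ + 1.555σ.
Subtracting: σ = (0.862 − -0.284)/(1.555 − (-0.4959)) = 0.559.
Then μ = -0.284 − (-0.4959)·0.559 = -0.007.
Precision τ = 1/σ² = 1/0.5589² = 3.2.

μ = -0.007, τ = 3.2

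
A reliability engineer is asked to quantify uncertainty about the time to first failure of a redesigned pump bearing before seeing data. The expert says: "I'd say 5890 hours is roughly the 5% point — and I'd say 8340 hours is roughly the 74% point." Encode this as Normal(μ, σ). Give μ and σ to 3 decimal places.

The p-quantile of Normal(μ,σ) is μ + z_p·σ, with z_{0.05} = -1.645 and z_{0.74} = 0.6433.
Eliminate σ: μ = (z₂·x₁ − z₁·x₂)/(z₂ − z₁) = (0.6433·5890 − (-1.645)·8340)/2.288 = 7651.163.
Then σ = (x₂ − x₁)/(z₂ − z₁) = (8340 − 5890)/2.288 = 1070.711.

μ = 7651.163, σ = 1070.711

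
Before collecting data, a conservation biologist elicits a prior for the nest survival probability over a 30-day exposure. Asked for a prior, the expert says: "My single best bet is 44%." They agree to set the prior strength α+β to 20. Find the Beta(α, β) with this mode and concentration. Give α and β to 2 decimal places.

α = 8.92, β = 11.08

For α,β > 1 the Beta mode is (α−1)/(α+β−2). With α+β = 20, the mode is (α−1)/18.
Set (α−1)/18 = 0.44 → α = 1 + 0.44·18 = 8.92.
β = 20 − α = 11.08.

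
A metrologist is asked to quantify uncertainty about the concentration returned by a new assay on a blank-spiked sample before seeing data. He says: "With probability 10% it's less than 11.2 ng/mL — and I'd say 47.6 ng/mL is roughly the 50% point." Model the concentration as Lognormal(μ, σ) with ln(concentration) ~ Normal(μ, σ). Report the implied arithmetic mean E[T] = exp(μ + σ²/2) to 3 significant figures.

E[T] ≈ 90 ng/mL

If T ~ Lognormal(μ,σ) then ln T ~ Normal(μ,σ), so the p-quantile of ln T is μ + z_p·σ.
ln(11.2) = 2.416 and ln(47.6) = 3.863; z_{0.1} = -1.282, z_{0.5} = 0.
σ = (3.863 − 2.416)/(0 − (-1.282)) = 1.129.
μ = 2.416 − (-1.282)·1.129 = 3.863.
E[T] = exp(μ + σ²/2) = exp(3.863 + 0.6374) = 90 ng/mL.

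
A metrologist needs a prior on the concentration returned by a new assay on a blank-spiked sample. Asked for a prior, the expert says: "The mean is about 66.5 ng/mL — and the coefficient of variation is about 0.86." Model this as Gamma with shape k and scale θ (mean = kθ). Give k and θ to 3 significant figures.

For Gamma(k, scale θ): mean = kθ, variance = kθ², so CV = 1/√k.
CV = 0.86, hence k = 1/CV² = 1.35.
Then θ = mean/k = 66.5/1.35 = 49.2.

k ≈ 1.35, θ ≈ 49.2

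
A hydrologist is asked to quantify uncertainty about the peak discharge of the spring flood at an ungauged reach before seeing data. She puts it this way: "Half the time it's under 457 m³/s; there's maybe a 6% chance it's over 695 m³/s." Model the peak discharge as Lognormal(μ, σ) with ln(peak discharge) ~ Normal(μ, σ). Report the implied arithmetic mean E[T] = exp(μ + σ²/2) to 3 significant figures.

If T ~ Lognormal(μ,σ) then ln T ~ Normal(μ,σ), so the p-quantile of ln T is μ + z_p·σ.
ln(457) = 6.125 and ln(695) = 6.544; z_{0.5} = 0, z_{0.94} = 1.555.
σ = (6.544 − 6.125)/(1.555 − (0)) = 0.270.
μ = 6.125 − (0)·0.270 = 6.125.
E[T] = exp(μ + σ²/2) = exp(6.125 + 0.0364) = 474 m³/s.

E[T] ≈ 474 m³/s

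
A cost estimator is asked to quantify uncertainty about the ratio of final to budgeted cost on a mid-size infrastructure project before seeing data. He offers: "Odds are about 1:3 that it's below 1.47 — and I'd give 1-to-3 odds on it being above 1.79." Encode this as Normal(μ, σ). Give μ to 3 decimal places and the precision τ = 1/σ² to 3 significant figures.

μ = 1.630, τ = 17.8

The p-quantile of Normal(μ,σ) is μ + z_p·σ, with z_{0.25} = -0.6745 and z_{0.75} = 0.6745.
Eliminate σ: μ = (z₂·x₁ − z₁·x₂)/(z₂ − z₁) = (0.6745·1.47 − (-0.6745)·1.79)/1.349 = 1.630.
Then σ = (x₂ − x₁)/(z₂ − z₁) = (1.79 − 1.47)/1.349 = 0.237.
Precision τ = 1/σ² = 1/0.2372² = 17.8.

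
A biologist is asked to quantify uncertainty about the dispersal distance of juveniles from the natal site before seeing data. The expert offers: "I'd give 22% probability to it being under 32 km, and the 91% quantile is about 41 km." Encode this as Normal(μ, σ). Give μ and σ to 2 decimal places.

μ = 35.29, σ = 4.26

The p-quantile of Normal(μ,σ) is μ + z_p·σ, with z_{0.22} = -0.7722 and z_{0.91} = 1.341.
Eliminate σ: μ = (z₂·x₁ − z₁·x₂)/(z₂ − z₁) = (1.341·32 − (-0.7722)·41)/2.113 = 35.29.
Then σ = (x₂ − x₁)/(z₂ − z₁) = (41 − 32)/2.113 = 4.26.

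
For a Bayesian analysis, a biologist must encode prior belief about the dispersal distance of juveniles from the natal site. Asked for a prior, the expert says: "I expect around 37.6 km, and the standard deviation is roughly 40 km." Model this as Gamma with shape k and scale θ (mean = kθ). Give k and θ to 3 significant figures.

For Gamma(k, scale θ): mean = kθ, variance = kθ², so CV = 1/√k.
CV = SD/mean = 40/37.6 = 1.064, hence k = 1/CV² = 0.884.
Then θ = mean/k = 37.6/0.884 = 42.6.

k ≈ 0.884, θ ≈ 42.6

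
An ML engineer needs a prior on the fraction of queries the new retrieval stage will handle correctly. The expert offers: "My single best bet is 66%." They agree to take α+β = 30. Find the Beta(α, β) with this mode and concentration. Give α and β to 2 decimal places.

For α,β > 1 the Beta mode is (α−1)/(α+β−2). With α+β = 30, the mode is (α−1)/28.
Set (α−1)/28 = 0.66 → α = 1 + 0.66·28 = 19.48.
β = 30 − α = 10.52.

α = 19.48, β = 10.52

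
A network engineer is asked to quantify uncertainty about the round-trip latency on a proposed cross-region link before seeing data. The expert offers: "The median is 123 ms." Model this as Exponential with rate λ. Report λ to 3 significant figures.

Exponential median = ln 2 / λ, so λ = ln 2 / 123.0 = 0.00564.

λ ≈ 0.00564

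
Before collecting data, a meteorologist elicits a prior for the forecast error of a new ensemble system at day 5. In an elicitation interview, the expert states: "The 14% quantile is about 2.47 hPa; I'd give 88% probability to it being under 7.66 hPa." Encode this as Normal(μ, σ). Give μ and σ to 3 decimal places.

The p-quantile of Normal(μ,σ) is μ + z_p·σ, with z_{0.14} = -1.08 and z_{0.88} = 1.175.
Eliminate σ: μ = (z₂·x₁ − z₁·x₂)/(z₂ − z₁) = (1.175·2.47 − (-1.08)·7.66)/2.255 = 4.956.
Then σ = (x₂ − x₁)/(z₂ − z₁) = (7.66 − 2.47)/2.255 = 2.301.

μ = 4.956, σ = 2.301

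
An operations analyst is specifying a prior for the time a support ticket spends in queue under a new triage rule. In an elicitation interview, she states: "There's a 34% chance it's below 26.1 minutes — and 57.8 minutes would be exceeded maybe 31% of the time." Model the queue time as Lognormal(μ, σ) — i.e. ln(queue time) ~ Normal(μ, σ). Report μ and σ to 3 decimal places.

If T ~ Lognormal(μ,σ) then ln T ~ Normal(μ,σ), so the p-quantile of ln T is μ + z_p·σ.
ln(26.1) = 3.262 and ln(57.8) = 4.057; z_{0.34} = -0.4125, z_{0.69} = 0.4959.
σ = (4.057 − 3.262)/(0.4959 − (-0.4125)) = 0.875.
μ = 3.262 − (-0.4125)·0.875 = 3.623.

μ ≈ 3.623, σ ≈ 0.875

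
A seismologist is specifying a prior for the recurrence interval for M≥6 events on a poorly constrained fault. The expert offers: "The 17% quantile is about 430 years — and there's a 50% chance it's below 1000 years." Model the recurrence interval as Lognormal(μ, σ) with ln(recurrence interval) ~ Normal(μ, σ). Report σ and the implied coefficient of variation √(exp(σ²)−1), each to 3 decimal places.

σ ≈ 0.885, CV ≈ 1.089

If T ~ Lognormal(μ,σ) then ln T ~ Normal(μ,σ), so the p-quantile of ln T is μ + z_p·σ.
ln(430) = 6.064 and ln(1000) = 6.908; z_{0.17} = -0.9542, z_{0.5} = 0.
σ = (6.908 − 6.064)/(0 − (-0.9542)) = 0.885.
μ = 6.064 − (-0.9542)·0.885 = 6.908.
CV = √(exp(σ²)−1) = √(exp(0.7824)−1) = 1.089.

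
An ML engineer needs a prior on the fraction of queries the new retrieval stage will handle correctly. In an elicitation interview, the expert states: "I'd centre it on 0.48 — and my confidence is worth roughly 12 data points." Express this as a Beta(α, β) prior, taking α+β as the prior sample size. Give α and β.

Under the effective-sample-size interpretation, Beta(α, β) has prior mean α/(α+β) and prior sample size α+β.
So α+β = 12 and α/(α+β) = 0.48, giving α = 0.48·12 = 5.76 and β = 12 − 5.76 = 6.24.

α = 5.76, β = 6.24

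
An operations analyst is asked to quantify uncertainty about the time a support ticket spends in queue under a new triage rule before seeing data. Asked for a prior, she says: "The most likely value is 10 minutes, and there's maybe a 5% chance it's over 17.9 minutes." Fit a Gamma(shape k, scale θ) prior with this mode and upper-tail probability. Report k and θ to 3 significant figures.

Gamma(k,θ) with k>1 has mode (k−1)θ, so θ = 10/(k−1).
Need P(X < 17.9) = 0.95 with θ tied to k this way. Start at k = 2, θ = 10: P(X<17.9) ≈ 0.534.
Too low — raise k to concentrate. Iterating converges to k ≈ 9.22.
Then θ = 10/(9.22−1) ≈ 1.22.

k ≈ 9.22, θ ≈ 1.22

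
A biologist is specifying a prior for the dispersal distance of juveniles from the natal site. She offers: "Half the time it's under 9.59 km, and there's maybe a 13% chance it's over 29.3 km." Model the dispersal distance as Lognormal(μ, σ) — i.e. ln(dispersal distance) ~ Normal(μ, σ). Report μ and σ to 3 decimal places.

μ ≈ 2.261, σ ≈ 0.992

If T ~ Lognormal(μ,σ) then ln T ~ Normal(μ,σ), so the p-quantile of ln T is μ + z_p·σ.
ln(9.59) = 2.261 and ln(29.3) = 3.378; z_{0.5} = 0, z_{0.87} = 1.126.
σ = (3.378 − 2.261)/(1.126 − (0)) = 0.992.
μ = 2.261 − (0)·0.992 = 2.261.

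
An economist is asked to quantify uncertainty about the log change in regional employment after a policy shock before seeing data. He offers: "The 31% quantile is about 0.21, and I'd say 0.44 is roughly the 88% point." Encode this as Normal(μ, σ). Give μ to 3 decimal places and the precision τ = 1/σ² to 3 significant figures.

For Normal(μ,σ), the p-quantile is μ + z_p·σ. Here z_{0.31} = -0.4959, z_{0.88} = 1.175.
So 0.21 = μ − 0.4959σ and 0.44 = μ + 1.175σ.
Subtracting: σ = (0.44 − 0.21)/(1.175 − (-0.4959)) = 0.138.
Then μ = 0.21 − (-0.4959)·0.138 = 0.278.
Precision τ = 1/σ² = 1/0.1377² = 52.8.

μ = 0.278, τ = 52.8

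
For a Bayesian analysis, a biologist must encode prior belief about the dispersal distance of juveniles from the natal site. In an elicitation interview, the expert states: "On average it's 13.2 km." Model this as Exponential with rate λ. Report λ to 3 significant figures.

λ ≈ 0.0758

Exponential mean = 1/λ, so λ = 1/13.2 = 0.0758.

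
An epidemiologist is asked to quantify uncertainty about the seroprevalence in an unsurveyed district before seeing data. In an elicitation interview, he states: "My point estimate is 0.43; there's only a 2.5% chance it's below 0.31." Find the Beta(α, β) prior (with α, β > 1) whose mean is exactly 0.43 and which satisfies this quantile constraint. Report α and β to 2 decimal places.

With mean 0.43 fixed, write α = 0.43s, β = 0.57s where s = α+β.
Need P(θ < 0.31) = 0.025 under Beta(0.43s, 0.57s). Normal approximation: (q−m)/√(m(1−m)/s) ≈ z_{0.025} = -1.96, so s ≈ 0.43·0.57·(-1.96)²/(0.31−0.43)² = 65.4.
At s = 65.4: P(θ<0.31) ≈ 0.022. Adjusting to match 0.025 gives s ≈ 61.64.
So α = 0.43·61.64 ≈ 26.51, β = 0.57·61.64 ≈ 35.14.

α ≈ 26.51, β ≈ 35.14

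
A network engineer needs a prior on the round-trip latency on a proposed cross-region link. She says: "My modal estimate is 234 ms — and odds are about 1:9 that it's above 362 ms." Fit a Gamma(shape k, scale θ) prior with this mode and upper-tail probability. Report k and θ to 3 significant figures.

Gamma(k,θ) with k>1 has mode (k−1)θ, so θ = 234/(k−1).
Need P(X < 362) = 0.9 with θ tied to k this way. Start at k = 2, θ = 234: P(X<362) ≈ 0.458.
Too low — raise k to concentrate. Iterating converges to k ≈ 10.8.
Then θ = 234/(10.8−1) ≈ 23.8.

k ≈ 10.8, θ ≈ 23.8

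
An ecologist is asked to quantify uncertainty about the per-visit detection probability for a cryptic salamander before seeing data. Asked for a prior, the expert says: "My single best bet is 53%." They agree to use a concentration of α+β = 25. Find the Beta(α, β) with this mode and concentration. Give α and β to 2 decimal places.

α = 13.19, β = 11.81

For α,β > 1 the Beta mode is (α−1)/(α+β−2). With α+β = 25, the mode is (α−1)/23.
Set (α−1)/23 = 0.53 → α = 1 + 0.53·23 = 13.19.
β = 25 − α = 11.81.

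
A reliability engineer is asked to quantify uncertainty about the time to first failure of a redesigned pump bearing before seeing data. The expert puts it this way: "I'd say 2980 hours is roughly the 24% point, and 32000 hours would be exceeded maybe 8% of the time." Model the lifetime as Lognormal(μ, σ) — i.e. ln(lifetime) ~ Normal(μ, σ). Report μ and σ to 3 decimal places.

μ ≈ 8.794, σ ≈ 1.124

If T ~ Lognormal(μ,σ) then ln T ~ Normal(μ,σ), so the p-quantile of ln T is μ + z_p·σ.
ln(2980) = 8 and ln(32000) = 10.37; z_{0.24} = -0.7063, z_{0.92} = 1.405.
σ = (10.37 − 8)/(1.405 − (-0.7063)) = 1.124.
μ = 8 − (-0.7063)·1.124 = 8.794.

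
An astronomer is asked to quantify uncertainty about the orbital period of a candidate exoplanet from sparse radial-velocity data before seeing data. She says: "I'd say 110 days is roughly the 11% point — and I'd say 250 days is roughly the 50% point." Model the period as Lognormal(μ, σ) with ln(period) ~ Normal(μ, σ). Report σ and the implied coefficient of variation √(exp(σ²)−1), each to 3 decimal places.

If T ~ Lognormal(μ,σ) then ln T ~ Normal(μ,σ), so the p-quantile of ln T is μ + z_p·σ.
ln(110) = 4.7 and ln(250) = 5.521; z_{0.11} = -1.227, z_{0.5} = 0.
σ = (5.521 − 4.7)/(0 − (-1.227)) = 0.669.
μ = 4.7 − (-1.227)·0.669 = 5.521.
CV = √(exp(σ²)−1) = √(exp(0.4480)−1) = 0.752.

σ ≈ 0.669, CV ≈ 0.752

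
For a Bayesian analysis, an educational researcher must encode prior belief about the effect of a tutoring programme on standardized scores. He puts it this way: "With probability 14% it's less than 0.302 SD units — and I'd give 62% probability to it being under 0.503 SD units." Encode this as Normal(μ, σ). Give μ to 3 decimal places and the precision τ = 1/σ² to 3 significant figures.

μ = 0.459, τ = 47.5

For Normal(μ,σ), the p-quantile is μ + z_p·σ. Here z_{0.14} = -1.08, z_{0.62} = 0.3055.
So 0.302 = μ − 1.08σ and 0.503 = μ + 0.3055σ.
Subtracting: σ = (0.503 − 0.302)/(0.3055 − (-1.08)) = 0.145.
Then μ = 0.302 − (-1.08)·0.145 = 0.459.
Precision τ = 1/σ² = 1/0.145² = 47.5.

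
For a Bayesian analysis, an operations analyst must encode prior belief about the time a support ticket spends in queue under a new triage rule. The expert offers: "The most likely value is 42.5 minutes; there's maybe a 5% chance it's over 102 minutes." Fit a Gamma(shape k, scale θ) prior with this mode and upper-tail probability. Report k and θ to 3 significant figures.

k ≈ 4.56, θ ≈ 11.9

Gamma(k,θ) with k>1 has mode (k−1)θ, so θ = 42.5/(k−1).
Need P(X < 102) = 0.95 with θ tied to k this way. Start at k = 2, θ = 42.5: P(X<102) ≈ 0.692.
Too low — raise k to concentrate. Iterating converges to k ≈ 4.56.
Then θ = 42.5/(4.56−1) ≈ 11.9.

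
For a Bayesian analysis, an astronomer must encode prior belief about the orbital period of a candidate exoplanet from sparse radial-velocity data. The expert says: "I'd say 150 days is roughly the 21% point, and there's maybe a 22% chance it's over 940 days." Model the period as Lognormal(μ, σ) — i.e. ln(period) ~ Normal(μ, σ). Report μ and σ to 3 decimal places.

If T ~ Lognormal(μ,σ) then ln T ~ Normal(μ,σ), so the p-quantile of ln T is μ + z_p·σ.
ln(150) = 5.011 and ln(940) = 6.846; z_{0.21} = -0.8064, z_{0.78} = 0.7722.
σ = (6.846 − 5.011)/(0.7722 − (-0.8064)) = 1.163.
μ = 5.011 − (-0.8064)·1.163 = 5.948.

μ ≈ 5.948, σ ≈ 1.163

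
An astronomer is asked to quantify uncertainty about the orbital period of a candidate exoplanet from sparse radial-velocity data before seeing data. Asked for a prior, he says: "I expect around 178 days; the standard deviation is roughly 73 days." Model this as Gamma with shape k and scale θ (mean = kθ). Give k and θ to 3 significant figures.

For Gamma(k, scale θ): mean = kθ, variance = kθ², so CV = 1/√k.
CV = SD/mean = 73/178 = 0.4101, hence k = 1/CV² = 5.95.
Then θ = mean/k = 178/5.95 = 29.9.

k ≈ 5.95, θ ≈ 29.9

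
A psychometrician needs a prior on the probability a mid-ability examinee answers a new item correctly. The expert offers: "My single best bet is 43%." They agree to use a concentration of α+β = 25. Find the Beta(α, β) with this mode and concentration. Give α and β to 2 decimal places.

For α,β > 1 the Beta mode is (α−1)/(α+β−2). With α+β = 25, the mode is (α−1)/23.
Set (α−1)/23 = 0.43 → α = 1 + 0.43·23 = 10.89.
β = 25 − α = 14.11.

α = 10.89, β = 14.11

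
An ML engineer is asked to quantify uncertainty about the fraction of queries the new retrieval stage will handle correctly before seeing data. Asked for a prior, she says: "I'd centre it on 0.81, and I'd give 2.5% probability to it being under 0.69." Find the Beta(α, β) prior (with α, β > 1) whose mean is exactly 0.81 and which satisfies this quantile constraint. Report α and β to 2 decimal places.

α ≈ 39.53, β ≈ 9.27

With mean 0.81 fixed, write α = 0.81s, β = 0.19s where s = α+β.
Need P(θ < 0.69) = 0.025 under Beta(0.81s, 0.19s). Normal approximation: (q−m)/√(m(1−m)/s) ≈ z_{0.025} = -1.96, so s ≈ 0.81·0.19·(-1.96)²/(0.69−0.81)² = 41.1.
At s = 41.1: P(θ<0.69) ≈ 0.035. Adjusting to match 0.025 gives s ≈ 48.80.
So α = 0.81·48.80 ≈ 39.53, β = 0.19·48.80 ≈ 9.27.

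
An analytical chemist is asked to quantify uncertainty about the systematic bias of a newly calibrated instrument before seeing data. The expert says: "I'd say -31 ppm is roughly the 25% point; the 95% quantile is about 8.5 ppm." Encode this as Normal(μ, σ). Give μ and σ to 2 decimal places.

μ = -19.51, σ = 17.03

For Normal(μ,σ), the p-quantile is μ + z_p·σ. Here z_{0.25} = -0.6745, z_{0.95} = 1.645.
So -31 = μ − 0.6745σ and 8.5 = μ + 1.645σ.
Subtracting: σ = (8.5 − -31)/(1.645 − (-0.6745)) = 17.03.
Then μ = -31 − (-0.6745)·17.03 = -19.51.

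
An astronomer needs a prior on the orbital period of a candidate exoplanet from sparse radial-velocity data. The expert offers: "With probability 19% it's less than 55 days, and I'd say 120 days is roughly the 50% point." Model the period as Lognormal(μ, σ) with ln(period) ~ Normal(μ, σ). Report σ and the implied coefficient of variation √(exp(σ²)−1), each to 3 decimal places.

σ ≈ 0.889, CV ≈ 1.097

If T ~ Lognormal(μ,σ) then ln T ~ Normal(μ,σ), so the p-quantile of ln T is μ + z_p·σ.
ln(55) = 4.007 and ln(120) = 4.787; z_{0.19} = -0.8779, z_{0.5} = 0.
σ = (4.787 − 4.007)/(0 − (-0.8779)) = 0.889.
μ = 4.007 − (-0.8779)·0.889 = 4.787.
CV = √(exp(σ²)−1) = √(exp(0.7897)−1) = 1.097.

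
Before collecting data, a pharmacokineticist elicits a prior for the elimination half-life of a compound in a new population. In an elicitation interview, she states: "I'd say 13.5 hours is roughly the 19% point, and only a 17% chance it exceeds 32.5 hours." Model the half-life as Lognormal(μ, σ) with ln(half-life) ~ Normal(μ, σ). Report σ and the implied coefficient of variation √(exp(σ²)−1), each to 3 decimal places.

σ ≈ 0.480, CV ≈ 0.508

If T ~ Lognormal(μ,σ) then ln T ~ Normal(μ,σ), so the p-quantile of ln T is μ + z_p·σ.
ln(13.5) = 2.603 and ln(32.5) = 3.481; z_{0.19} = -0.8779, z_{0.83} = 0.9542.
σ = (3.481 − 2.603)/(0.9542 − (-0.8779)) = 0.480.
μ = 2.603 − (-0.8779)·0.480 = 3.024.
CV = √(exp(σ²)−1) = √(exp(0.2300)−1) = 0.508.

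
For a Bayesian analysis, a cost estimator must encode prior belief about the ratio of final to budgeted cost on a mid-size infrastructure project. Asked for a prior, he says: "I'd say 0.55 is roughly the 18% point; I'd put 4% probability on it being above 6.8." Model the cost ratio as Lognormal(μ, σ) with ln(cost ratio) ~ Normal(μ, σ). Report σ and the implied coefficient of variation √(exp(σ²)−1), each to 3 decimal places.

If T ~ Lognormal(μ,σ) then ln T ~ Normal(μ,σ), so the p-quantile of ln T is μ + z_p·σ.
ln(0.55) = -0.5978 and ln(6.8) = 1.917; z_{0.18} = -0.9154, z_{0.96} = 1.751.
σ = (1.917 − -0.5978)/(1.751 − (-0.9154)) = 0.943.
μ = -0.5978 − (-0.9154)·0.943 = 0.266.
CV = √(exp(σ²)−1) = √(exp(0.8897)−1) = 1.198.

σ ≈ 0.943, CV ≈ 1.198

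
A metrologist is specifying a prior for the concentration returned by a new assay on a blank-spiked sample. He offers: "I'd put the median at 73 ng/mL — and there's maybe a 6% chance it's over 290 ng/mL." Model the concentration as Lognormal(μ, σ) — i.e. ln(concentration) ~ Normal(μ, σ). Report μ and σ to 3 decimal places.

If T ~ Lognormal(μ,σ) then ln T ~ Normal(μ,σ), so the p-quantile of ln T is μ + z_p·σ.
ln(73) = 4.29 and ln(290) = 5.67; z_{0.5} = 0, z_{0.94} = 1.555.
σ = (5.67 − 4.29)/(1.555 − (0)) = 0.887.
μ = 4.29 − (0)·0.887 = 4.290.

μ ≈ 4.290, σ ≈ 0.887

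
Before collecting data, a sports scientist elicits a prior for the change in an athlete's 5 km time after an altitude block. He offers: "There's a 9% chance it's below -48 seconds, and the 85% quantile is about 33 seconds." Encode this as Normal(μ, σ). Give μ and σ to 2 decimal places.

The p-quantile of Normal(μ,σ) is μ + z_p·σ, with z_{0.09} = -1.341 and z_{0.85} = 1.036.
Eliminate σ: μ = (z₂·x₁ − z₁·x₂)/(z₂ − z₁) = (1.036·-48 − (-1.341)·33)/2.377 = -2.32.
Then σ = (x₂ − x₁)/(z₂ − z₁) = (33 − -48)/2.377 = 34.07.

μ = -2.32, σ = 34.07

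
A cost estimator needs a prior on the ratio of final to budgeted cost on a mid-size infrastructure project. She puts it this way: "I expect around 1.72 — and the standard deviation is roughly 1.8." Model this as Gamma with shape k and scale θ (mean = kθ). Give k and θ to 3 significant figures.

k ≈ 0.913, θ ≈ 1.88

For Gamma(k, scale θ): mean = kθ, variance = kθ², so CV = 1/√k.
CV = SD/mean = 1.8/1.72 = 1.047, hence k = 1/CV² = 0.913.
Then θ = mean/k = 1.72/0.913 = 1.88.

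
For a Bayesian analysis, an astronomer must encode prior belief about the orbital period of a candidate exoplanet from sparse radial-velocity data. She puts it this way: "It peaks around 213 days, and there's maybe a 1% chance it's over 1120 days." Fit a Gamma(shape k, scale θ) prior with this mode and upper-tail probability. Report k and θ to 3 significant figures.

Gamma(k,θ) with k>1 has mode (k−1)θ, so θ = 213/(k−1).
Need P(X < 1120) = 0.99 with θ tied to k this way. Start at k = 2, θ = 213: P(X<1120) ≈ 0.967.
Too low — raise k to concentrate. Iterating converges to k ≈ 2.4.
Then θ = 213/(2.4−1) ≈ 152.

k ≈ 2.4, θ ≈ 152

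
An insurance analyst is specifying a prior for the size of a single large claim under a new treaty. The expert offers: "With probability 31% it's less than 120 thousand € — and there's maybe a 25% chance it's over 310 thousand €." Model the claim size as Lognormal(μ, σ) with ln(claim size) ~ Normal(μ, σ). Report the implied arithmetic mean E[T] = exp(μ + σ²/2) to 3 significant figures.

If T ~ Lognormal(μ,σ) then ln T ~ Normal(μ,σ), so the p-quantile of ln T is μ + z_p·σ.
ln(120) = 4.787 and ln(310) = 5.737; z_{0.31} = -0.4959, z_{0.75} = 0.6745.
σ = (5.737 − 4.787)/(0.6745 − (-0.4959)) = 0.811.
μ = 4.787 − (-0.4959)·0.811 = 5.190.
E[T] = exp(μ + σ²/2) = exp(5.190 + 0.3288) = 249 thousand €.

E[T] ≈ 249 thousand €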